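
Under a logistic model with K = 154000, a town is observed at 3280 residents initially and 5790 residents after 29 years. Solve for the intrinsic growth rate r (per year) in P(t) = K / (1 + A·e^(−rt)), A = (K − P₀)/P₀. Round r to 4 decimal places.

r ≈ 0.0202 per year

A = (154000 − 3280)/3280 = 45.95122
5790 = 154000/(1 + 45.95122·e^(−r·29)) → e^(−29r) = (26.59758 − 1)/45.95122 = 0.55706
r = −ln(0.55706)/29 = 0.58508/29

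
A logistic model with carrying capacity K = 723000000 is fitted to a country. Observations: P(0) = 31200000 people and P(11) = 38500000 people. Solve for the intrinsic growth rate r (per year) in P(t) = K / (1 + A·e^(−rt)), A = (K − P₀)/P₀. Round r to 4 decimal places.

r ≈ 0.0201 per year

A = (723000000 − 31200000)/31200000 = 22.17308
38500000 = 723000000/(1 + 22.17308·e^(−r·11)) → e^(−11r) = (18.77922 − 1)/22.17308 = 0.801838
r = −ln(0.801838)/11 = 0.22085/11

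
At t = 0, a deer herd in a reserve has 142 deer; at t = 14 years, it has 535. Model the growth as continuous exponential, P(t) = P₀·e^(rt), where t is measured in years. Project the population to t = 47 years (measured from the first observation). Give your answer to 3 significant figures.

r = ln(535/142) / 14 ≈ 0.094746 per year
P(47) = 142 · e^(0.094746·47) = 142 · 85.88829 ≈ 12196.14

≈ 12,200 deer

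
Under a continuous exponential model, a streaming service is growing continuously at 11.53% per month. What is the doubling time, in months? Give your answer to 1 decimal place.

doubling time = ln(2) / |r| = 0.69315 / 0.1153

doubling time ≈ 6.0 months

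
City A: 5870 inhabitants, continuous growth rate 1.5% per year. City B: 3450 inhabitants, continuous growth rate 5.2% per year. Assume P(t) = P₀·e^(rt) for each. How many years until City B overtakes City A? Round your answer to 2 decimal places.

5870·e^(0.015t) = 3450·e^(0.052t)
5870/3450 = e^((0.052 − 0.015)t) → ln(1.70145) = 0.037·t
t = 0.53148 / 0.037

t ≈ 14.36 years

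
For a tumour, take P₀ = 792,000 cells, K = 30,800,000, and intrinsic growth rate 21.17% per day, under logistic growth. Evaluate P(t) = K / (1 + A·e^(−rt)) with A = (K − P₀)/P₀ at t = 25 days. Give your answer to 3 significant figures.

A = (30800000 − 792000)/792000 = 37.88889
P(25) = 30800000 / (1 + 37.88889·e^(−0.2117·25)) = 30800000 / (1 + 37.88889·0.005029)
= 30800000 / 1.19055 ≈ 25870402.03

≈ 25,900,000 cells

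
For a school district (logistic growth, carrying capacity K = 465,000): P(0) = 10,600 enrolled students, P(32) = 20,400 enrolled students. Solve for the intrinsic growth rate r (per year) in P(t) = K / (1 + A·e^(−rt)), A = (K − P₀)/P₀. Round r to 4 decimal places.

r ≈ 0.0211 per year

A = (465000 − 10600)/10600 = 42.86792
20400 = 465000/(1 + 42.86792·e^(−r·32)) → e^(−32r) = (22.79412 − 1)/42.86792 = 0.508402
r = −ln(0.508402)/32 = 0.67648/32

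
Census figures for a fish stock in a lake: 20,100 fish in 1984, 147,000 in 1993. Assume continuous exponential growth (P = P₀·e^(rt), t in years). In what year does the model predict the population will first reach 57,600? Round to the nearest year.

r = ln(147000/20100) / 9 = 1.98971/9 ≈ 0.221079 per year
t = ln(57600/20100) / r = 1.0528/0.221079 ≈ 4.76 years after 1984

year 1989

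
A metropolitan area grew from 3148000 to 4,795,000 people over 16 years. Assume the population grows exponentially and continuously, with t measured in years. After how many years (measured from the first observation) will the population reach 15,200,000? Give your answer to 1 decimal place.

r = ln(4795000/3148000) / 16 ≈ 0.0263 per year
t = ln(15200000/3148000) / r = 1.57453 / 0.0263 ≈ 59.867

t ≈ 59.9 years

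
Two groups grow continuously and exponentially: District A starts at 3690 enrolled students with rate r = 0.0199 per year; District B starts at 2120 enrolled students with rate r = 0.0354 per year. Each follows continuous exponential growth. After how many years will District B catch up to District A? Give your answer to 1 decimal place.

t ≈ 35.8 years

3690·e^(0.0199t) = 2120·e^(0.0354t)
3690/2120 = e^((0.0354 − 0.0199)t) → ln(1.74057) = 0.0155·t
t = 0.55421 / 0.0155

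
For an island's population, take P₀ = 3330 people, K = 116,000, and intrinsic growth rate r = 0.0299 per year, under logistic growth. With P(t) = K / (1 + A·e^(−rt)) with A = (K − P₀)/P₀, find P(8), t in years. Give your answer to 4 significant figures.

≈ 4,197 people

A = (116000 − 3330)/3330 = 33.83483
P(8) = 116000 / (1 + 33.83483·e^(−0.0299·8)) = 116000 / (1 + 33.83483·0.787257)
= 116000 / 27.63672 ≈ 4197.31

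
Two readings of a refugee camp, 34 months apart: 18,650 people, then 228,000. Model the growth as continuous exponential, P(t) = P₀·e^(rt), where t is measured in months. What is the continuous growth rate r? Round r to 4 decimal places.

228000 = 18650 · e^(r·34)
e^(34r) = 228000/18650 = 12.2252
r = ln(12.2252) / 34 = 2.5035 / 34

r ≈ 0.0736 per month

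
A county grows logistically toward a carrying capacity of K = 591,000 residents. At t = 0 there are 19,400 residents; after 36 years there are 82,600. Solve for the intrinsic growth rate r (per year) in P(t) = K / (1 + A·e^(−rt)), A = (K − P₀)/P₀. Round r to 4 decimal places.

r ≈ 0.0435 per year

A = (591000 − 19400)/19400 = 29.46392
82600 = 591000/(1 + 29.46392·e^(−r·36)) → e^(−36r) = (7.15496 − 1)/29.46392 = 0.208898
r = −ln(0.208898)/36 = 1.56591/36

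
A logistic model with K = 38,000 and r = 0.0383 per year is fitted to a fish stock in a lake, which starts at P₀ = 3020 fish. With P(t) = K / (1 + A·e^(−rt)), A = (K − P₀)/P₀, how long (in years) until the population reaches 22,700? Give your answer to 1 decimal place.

A = (38000 − 3020)/3020 = 11.58278
22700 = 38000/(1 + 11.58278·e^(−0.0383t)) → 1 + 11.58278·e^(−0.0383t) = 1.67401
e^(−0.0383t) = 0.058191 → t = ln(17.18491)/0.0383 = 2.84403/0.0383

t ≈ 74.3 years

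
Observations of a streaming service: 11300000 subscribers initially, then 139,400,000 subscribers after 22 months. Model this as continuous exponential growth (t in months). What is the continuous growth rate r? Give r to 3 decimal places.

r ≈ 0.114 per month

139400000 = 11300000 · e^(r·22)
e^(22r) = 139400000/11300000 = 12.33628
r = ln(12.33628) / 22 = 2.51254 / 22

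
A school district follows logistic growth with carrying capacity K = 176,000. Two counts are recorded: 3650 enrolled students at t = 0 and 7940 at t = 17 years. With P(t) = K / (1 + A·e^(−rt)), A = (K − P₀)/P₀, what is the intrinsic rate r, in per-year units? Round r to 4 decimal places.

A = (176000 − 3650)/3650 = 47.21918
7940 = 176000/(1 + 47.21918·e^(−r·17)) → e^(−17r) = (22.16625 − 1)/47.21918 = 0.448255
r = −ln(0.448255)/17 = 0.80239/17

r ≈ 0.0472 per year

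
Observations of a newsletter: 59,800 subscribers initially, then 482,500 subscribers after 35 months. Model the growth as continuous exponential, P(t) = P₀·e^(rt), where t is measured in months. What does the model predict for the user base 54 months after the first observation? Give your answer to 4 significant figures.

r = ln(482500/59800) / 35 ≈ 0.059656 per month
P(54) = 59800 · e^(0.059656·54) = 59800 · 25.06438 ≈ 1498849.67

≈ 1,499,000 subscribers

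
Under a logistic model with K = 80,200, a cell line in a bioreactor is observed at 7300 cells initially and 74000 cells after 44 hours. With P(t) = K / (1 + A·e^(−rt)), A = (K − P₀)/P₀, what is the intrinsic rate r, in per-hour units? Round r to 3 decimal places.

r ≈ 0.109 per hour

A = (80200 − 7300)/7300 = 9.9863
74000 = 80200/(1 + 9.9863·e^(−r·44)) → e^(−44r) = (1.08378 − 1)/9.9863 = 0.00839
r = −ln(0.00839)/44 = 4.78073/44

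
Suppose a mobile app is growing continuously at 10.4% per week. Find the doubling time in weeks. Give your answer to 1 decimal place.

doubling time ≈ 6.7 weeks

doubling time = ln(2) / |r| = 0.69315 / 0.104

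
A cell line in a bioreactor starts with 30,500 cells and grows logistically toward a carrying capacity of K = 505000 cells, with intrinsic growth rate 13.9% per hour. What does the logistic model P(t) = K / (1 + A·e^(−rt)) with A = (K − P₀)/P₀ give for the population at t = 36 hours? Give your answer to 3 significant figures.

≈ 457,000 cells

A = (505000 − 30500)/30500 = 15.55738
P(36) = 505000 / (1 + 15.55738·e^(−0.139·36)) = 505000 / (1 + 15.55738·0.006711)
= 505000 / 1.10441 ≈ 457259.24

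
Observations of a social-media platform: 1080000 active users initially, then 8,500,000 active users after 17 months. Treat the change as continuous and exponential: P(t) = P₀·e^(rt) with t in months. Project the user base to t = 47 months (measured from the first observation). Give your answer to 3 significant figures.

≈ 324,000,000 active users

r = ln(8500000/1080000) / 17 ≈ 0.121359 per month
P(47) = 1080000 · e^(0.121359·47) = 1080000 · 300.02892 ≈ 324031232.85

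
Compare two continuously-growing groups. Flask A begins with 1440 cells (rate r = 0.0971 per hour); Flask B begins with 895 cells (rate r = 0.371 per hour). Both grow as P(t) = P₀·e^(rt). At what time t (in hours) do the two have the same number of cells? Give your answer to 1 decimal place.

1440·e^(0.0971t) = 895·e^(0.371t)
1440/895 = e^((0.371 − 0.0971)t) → ln(1.60894) = 0.2739·t
t = 0.47557 / 0.2739

t ≈ 1.7 hours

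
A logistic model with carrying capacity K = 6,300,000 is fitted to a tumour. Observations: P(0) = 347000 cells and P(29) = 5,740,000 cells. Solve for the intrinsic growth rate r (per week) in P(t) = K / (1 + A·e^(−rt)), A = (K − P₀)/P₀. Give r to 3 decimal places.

r ≈ 0.178 per week

A = (6300000 − 347000)/347000 = 17.15562
5740000 = 6300000/(1 + 17.15562·e^(−r·29)) → e^(−29r) = (1.09756 − 1)/17.15562 = 0.005687
r = −ln(0.005687)/29 = 5.1696/29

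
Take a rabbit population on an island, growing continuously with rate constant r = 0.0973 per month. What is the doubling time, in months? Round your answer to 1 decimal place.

doubling time ≈ 7.1 months

doubling time = ln(2) / |r| = 0.69315 / 0.0973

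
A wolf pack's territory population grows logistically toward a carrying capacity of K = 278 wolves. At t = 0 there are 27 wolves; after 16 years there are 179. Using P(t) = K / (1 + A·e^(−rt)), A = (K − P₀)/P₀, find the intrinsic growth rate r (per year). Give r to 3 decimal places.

r ≈ 0.176 per year

A = (278 − 27)/27 = 9.2963
179 = 278/(1 + 9.2963·e^(−r·16)) → e^(−16r) = (1.55307 − 1)/9.2963 = 0.059494
r = −ln(0.059494)/16 = 2.82188/16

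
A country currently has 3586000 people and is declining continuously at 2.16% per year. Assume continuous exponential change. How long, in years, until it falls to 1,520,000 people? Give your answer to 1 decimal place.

t ≈ 39.7 years

1520000 = 3586000 · e^(-0.0216·t)
t = ln(1520000/3586000) / -0.0216 = ln(0.42387) / -0.0216 = -0.85833 / -0.0216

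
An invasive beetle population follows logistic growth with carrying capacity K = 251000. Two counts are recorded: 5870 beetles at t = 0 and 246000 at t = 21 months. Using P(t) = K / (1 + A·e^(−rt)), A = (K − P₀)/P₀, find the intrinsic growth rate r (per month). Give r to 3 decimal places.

r ≈ 0.363 per month

A = (251000 − 5870)/5870 = 41.7598
246000 = 251000/(1 + 41.7598·e^(−r·21)) → e^(−21r) = (1.02033 − 1)/41.7598 = 0.000487
r = −ln(0.000487)/21 = 7.62783/21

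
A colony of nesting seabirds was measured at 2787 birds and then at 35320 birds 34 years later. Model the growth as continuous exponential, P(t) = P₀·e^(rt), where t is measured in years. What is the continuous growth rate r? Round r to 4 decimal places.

r ≈ 0.0747 per year

35320 = 2787 · e^(r·34)
e^(34r) = 35320/2787 = 12.67313
r = ln(12.67313) / 34 = 2.53948 / 34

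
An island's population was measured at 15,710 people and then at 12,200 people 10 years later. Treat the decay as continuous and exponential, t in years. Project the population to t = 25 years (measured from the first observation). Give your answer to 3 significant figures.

r = ln(12200/15710) / 10 ≈ -0.025286 per year
P(25) = 15710 · e^(-0.025286·25) = 15710 · 0.53145 ≈ 8349.02

≈ 8,350 people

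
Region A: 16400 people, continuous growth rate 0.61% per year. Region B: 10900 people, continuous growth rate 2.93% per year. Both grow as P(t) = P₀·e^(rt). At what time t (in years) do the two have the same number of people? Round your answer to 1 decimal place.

t ≈ 17.6 years

16400·e^(0.0061t) = 10900·e^(0.0293t)
16400/10900 = e^((0.0293 − 0.0061)t) → ln(1.50459) = 0.0232·t
t = 0.40852 / 0.0232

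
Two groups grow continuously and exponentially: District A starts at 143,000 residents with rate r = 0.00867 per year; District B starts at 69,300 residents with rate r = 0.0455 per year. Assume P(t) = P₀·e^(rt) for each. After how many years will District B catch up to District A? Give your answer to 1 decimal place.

143000·e^(0.00867t) = 69300·e^(0.0455t)
143000/69300 = e^((0.0455 − 0.00867)t) → ln(2.06349) = 0.03683·t
t = 0.7244 / 0.03683

t ≈ 19.7 years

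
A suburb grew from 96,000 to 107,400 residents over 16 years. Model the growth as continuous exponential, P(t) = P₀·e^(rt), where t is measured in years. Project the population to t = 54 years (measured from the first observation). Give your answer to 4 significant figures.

r = ln(107400/96000) / 16 ≈ 0.007013 per year
P(54) = 96000 · e^(0.007013·54) = 96000 · 1.46041 ≈ 140199.11

≈ 140,200 residents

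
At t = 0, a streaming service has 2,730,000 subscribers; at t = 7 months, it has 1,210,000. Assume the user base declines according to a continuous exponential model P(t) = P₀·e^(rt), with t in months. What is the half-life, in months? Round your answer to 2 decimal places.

r = ln(1210000/2730000) / 7 = ln(0.44322) / 7 ≈ -0.11624 per month
half-life = ln 2 / |r| = 0.69315 / 0.11624

half-life ≈ 5.96 months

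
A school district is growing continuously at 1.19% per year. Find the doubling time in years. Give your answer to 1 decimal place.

doubling time ≈ 58.2 years

doubling time = ln(2) / |r| = 0.69315 / 0.0119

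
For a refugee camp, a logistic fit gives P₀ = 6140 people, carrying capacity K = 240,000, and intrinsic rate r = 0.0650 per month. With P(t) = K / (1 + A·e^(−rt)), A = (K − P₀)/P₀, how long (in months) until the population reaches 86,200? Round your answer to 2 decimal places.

A = (240000 − 6140)/6140 = 38.08795
86200 = 240000/(1 + 38.08795·e^(−0.065t)) → 1 + 38.08795·e^(−0.065t) = 2.78422
e^(−0.065t) = 0.046845 → t = ln(21.34708)/0.065 = 3.06092/0.065

t ≈ 47.09 months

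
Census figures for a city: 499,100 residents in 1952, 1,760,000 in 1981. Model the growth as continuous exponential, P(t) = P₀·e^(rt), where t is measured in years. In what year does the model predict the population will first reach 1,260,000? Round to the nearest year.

year 1973

r = ln(1760000/499100) / 29 = 1.26026/29 ≈ 0.043457 per year
t = ln(1260000/499100) / r = 0.92606/0.043457 ≈ 21.31 years after 1952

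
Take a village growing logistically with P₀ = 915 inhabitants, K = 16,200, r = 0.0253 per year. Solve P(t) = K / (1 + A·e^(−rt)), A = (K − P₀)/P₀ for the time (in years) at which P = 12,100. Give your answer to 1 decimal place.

t ≈ 154.1 years

A = (16200 − 915)/915 = 16.70492
12100 = 16200/(1 + 16.70492·e^(−0.0253t)) → 1 + 16.70492·e^(−0.0253t) = 1.33884
e^(−0.0253t) = 0.020284 → t = ln(49.29988)/0.0253 = 3.89792/0.0253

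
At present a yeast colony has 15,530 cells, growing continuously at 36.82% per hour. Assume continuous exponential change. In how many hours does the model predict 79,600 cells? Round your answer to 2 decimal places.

79600 = 15530 · e^(0.3682·t)
t = ln(79600/15530) / 0.3682 = ln(5.12556) / 0.3682 = 1.63424 / 0.3682

t ≈ 4.44 hours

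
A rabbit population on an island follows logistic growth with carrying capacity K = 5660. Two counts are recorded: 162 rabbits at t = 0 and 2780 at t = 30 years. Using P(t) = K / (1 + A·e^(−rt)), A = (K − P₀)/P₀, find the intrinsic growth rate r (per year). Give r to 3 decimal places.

r ≈ 0.116 per year

A = (5660 − 162)/162 = 33.93827
2780 = 5660/(1 + 33.93827·e^(−r·30)) → e^(−30r) = (2.03597 − 1)/33.93827 = 0.030525
r = −ln(0.030525)/30 = 3.4892/30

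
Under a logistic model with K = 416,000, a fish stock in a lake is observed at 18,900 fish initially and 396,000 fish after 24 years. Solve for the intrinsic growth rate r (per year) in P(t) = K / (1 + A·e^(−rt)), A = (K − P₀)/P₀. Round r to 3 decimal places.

r ≈ 0.251 per year

A = (416000 − 18900)/18900 = 21.01058
396000 = 416000/(1 + 21.01058·e^(−r·24)) → e^(−24r) = (1.05051 − 1)/21.01058 = 0.002404
r = −ln(0.002404)/24 = 6.03071/24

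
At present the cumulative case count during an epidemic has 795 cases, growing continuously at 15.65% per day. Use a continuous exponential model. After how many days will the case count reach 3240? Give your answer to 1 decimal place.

3240 = 795 · e^(0.1565·t)
t = ln(3240/795) / 0.1565 = ln(4.07547) / 0.1565 = 1.40499 / 0.1565

t ≈ 9.0 days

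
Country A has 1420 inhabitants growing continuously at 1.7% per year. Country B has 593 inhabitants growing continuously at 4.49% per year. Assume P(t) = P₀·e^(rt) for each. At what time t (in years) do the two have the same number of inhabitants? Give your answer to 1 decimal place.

t ≈ 31.3 years

1420·e^(0.017t) = 593·e^(0.0449t)
1420/593 = e^((0.0449 − 0.017)t) → ln(2.3946) = 0.0279·t
t = 0.87322 / 0.0279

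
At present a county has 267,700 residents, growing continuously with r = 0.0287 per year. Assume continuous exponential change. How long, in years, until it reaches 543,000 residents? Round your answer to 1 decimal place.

543000 = 267700 · e^(0.0287·t)
t = ln(543000/267700) / 0.0287 = ln(2.02839) / 0.0287 = 0.70724 / 0.0287

t ≈ 24.6 years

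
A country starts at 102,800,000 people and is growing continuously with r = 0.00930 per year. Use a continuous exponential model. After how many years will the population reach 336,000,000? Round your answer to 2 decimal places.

336000000 = 102800000 · e^(0.0093·t)
t = ln(336000000/102800000) / 0.0093 = ln(3.26848) / 0.0093 = 1.18433 / 0.0093

t ≈ 127.35 years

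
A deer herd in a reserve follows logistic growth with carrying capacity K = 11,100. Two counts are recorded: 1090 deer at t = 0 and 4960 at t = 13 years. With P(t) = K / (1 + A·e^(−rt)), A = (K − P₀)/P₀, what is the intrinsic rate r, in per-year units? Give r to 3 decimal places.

r ≈ 0.154 per year

A = (11100 − 1090)/1090 = 9.18349
4960 = 11100/(1 + 9.18349·e^(−r·13)) → e^(−13r) = (2.2379 − 1)/9.18349 = 0.134797
r = −ln(0.134797)/13 = 2.00399/13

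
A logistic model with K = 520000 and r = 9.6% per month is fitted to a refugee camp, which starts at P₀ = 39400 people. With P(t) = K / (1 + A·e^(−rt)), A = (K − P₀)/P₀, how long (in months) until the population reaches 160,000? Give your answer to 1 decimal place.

A = (520000 − 39400)/39400 = 12.19797
160000 = 520000/(1 + 12.19797·e^(−0.096t)) → 1 + 12.19797·e^(−0.096t) = 3.25
e^(−0.096t) = 0.184457 → t = ln(5.42132)/0.096 = 1.69034/0.096

t ≈ 17.6 months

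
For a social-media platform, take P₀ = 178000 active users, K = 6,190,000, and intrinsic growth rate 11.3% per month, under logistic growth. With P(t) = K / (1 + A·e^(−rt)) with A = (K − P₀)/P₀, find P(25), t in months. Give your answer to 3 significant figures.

A = (6190000 − 178000)/178000 = 33.77528
P(25) = 6190000 / (1 + 33.77528·e^(−0.113·25)) = 6190000 / (1 + 33.77528·0.059309)
= 6190000 / 3.00317 ≈ 2061157.75

≈ 2,060,000 active users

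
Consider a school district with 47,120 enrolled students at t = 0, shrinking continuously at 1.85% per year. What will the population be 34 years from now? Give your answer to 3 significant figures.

≈ 25,100 enrolled students

P(34) = 47120 · e^(-0.0185·34) = 47120 · e^(-0.629)
= 47120 · 0.53312 ≈ 25120.83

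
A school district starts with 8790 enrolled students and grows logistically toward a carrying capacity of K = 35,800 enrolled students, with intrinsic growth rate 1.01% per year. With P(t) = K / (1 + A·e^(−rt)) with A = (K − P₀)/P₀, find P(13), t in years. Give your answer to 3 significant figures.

≈ 9,690 enrolled students

A = (35800 − 8790)/8790 = 3.07281
P(13) = 35800 / (1 + 3.07281·e^(−0.0101·13)) = 35800 / (1 + 3.07281·0.876955)
= 35800 / 3.69472 ≈ 9689.52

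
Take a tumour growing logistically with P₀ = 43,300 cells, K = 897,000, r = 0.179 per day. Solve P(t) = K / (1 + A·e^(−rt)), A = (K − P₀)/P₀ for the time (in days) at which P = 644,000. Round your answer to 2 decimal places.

A = (897000 − 43300)/43300 = 19.71594
644000 = 897000/(1 + 19.71594·e^(−0.179t)) → 1 + 19.71594·e^(−0.179t) = 1.39286
e^(−0.179t) = 0.019926 → t = ln(50.18602)/0.179 = 3.91574/0.179

t ≈ 21.88 days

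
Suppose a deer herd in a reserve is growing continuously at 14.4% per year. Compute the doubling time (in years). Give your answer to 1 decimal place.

doubling time ≈ 4.8 years

doubling time = ln(2) / |r| = 0.69315 / 0.144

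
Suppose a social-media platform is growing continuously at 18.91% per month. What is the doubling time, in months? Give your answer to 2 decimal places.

doubling time ≈ 3.67 months

doubling time = ln(2) / |r| = 0.69315 / 0.1891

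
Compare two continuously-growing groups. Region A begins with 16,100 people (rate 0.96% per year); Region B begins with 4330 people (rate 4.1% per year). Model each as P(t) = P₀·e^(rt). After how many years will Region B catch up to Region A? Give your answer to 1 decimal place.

16100·e^(0.0096t) = 4330·e^(0.041t)
16100/4330 = e^((0.041 − 0.0096)t) → ln(3.71824) = 0.0314·t
t = 1.31325 / 0.0314

t ≈ 41.8 years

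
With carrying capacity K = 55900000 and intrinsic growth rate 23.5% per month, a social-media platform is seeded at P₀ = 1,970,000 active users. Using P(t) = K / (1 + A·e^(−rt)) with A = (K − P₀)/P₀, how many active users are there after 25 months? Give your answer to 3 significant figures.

A = (55900000 − 1970000)/1970000 = 27.37563
P(25) = 55900000 / (1 + 27.37563·e^(−0.235·25)) = 55900000 / (1 + 27.37563·0.002809)
= 55900000 / 1.07689 ≈ 51908615.57

≈ 51,900,000 active users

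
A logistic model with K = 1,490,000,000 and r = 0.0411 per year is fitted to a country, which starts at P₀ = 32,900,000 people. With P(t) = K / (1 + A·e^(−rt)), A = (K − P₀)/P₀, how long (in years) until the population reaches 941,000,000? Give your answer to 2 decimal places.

t ≈ 105.34 years

A = (1490000000 − 32900000)/32900000 = 44.28875
941000000 = 1490000000/(1 + 44.28875·e^(−0.0411t)) → 1 + 44.28875·e^(−0.0411t) = 1.58342
e^(−0.0411t) = 0.013173 → t = ln(75.91205)/0.0411 = 4.32958/0.0411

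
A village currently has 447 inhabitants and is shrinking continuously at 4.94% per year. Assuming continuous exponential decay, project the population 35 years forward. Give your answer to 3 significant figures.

≈ 79.3 inhabitants

P(35) = 447 · e^(-0.0494·35) = 447 · e^(-1.729)
= 447 · 0.17746 ≈ 79.33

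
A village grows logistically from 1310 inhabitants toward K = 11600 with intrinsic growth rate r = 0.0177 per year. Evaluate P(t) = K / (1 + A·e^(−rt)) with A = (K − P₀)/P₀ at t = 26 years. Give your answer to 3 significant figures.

≈ 1,950 inhabitants

A = (11600 − 1310)/1310 = 7.85496
P(26) = 11600 / (1 + 7.85496·e^(−0.0177·26)) = 11600 / (1 + 7.85496·0.631157)
= 11600 / 5.95772 ≈ 1947.05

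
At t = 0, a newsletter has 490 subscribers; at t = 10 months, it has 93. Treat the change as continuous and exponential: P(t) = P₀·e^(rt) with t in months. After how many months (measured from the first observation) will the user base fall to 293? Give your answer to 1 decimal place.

r = ln(93/490) / 10 ≈ -0.166181 per month
t = ln(293/490) / r = -0.51423 / -0.166181 ≈ 3.094

t ≈ 3.1 months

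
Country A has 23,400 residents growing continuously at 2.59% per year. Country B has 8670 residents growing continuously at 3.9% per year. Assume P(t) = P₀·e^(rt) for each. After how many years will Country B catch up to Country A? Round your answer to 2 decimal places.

23400·e^(0.0259t) = 8670·e^(0.039t)
23400/8670 = e^((0.039 − 0.0259)t) → ln(2.69896) = 0.0131·t
t = 0.99287 / 0.0131

t ≈ 75.79 years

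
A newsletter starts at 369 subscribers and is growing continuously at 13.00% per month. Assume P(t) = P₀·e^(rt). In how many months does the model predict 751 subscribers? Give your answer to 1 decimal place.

t ≈ 5.5 months

751 = 369 · e^(0.13·t)
t = ln(751/369) / 0.13 = ln(2.03523) / 0.13 = 0.71061 / 0.13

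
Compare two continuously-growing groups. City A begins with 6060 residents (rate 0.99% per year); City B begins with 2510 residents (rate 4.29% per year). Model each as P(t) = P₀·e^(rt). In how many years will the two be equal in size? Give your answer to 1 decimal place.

t ≈ 26.7 years

6060·e^(0.0099t) = 2510·e^(0.0429t)
6060/2510 = e^((0.0429 − 0.0099)t) → ln(2.41434) = 0.033·t
t = 0.88143 / 0.033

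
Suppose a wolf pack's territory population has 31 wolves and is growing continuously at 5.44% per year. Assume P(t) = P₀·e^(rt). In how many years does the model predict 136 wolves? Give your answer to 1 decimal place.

t ≈ 27.2 years

136 = 31 · e^(0.0544·t)
t = ln(136/31) / 0.0544 = ln(4.3871) / 0.0544 = 1.47867 / 0.0544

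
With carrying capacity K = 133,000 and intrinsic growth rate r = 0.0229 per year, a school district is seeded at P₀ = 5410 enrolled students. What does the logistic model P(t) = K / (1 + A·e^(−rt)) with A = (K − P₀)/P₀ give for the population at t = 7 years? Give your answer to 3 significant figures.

≈ 6,310 enrolled students

A = (133000 − 5410)/5410 = 23.5841
P(7) = 133000 / (1 + 23.5841·e^(−0.0229·7)) = 133000 / (1 + 23.5841·0.851888)
= 133000 / 21.09102 ≈ 6306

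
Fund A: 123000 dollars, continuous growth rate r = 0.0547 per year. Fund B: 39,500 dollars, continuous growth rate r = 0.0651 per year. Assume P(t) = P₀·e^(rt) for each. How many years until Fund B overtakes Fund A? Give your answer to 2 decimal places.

123000·e^(0.0547t) = 39500·e^(0.0651t)
123000/39500 = e^((0.0651 − 0.0547)t) → ln(3.11392) = 0.0104·t
t = 1.13588 / 0.0104

t ≈ 109.22 years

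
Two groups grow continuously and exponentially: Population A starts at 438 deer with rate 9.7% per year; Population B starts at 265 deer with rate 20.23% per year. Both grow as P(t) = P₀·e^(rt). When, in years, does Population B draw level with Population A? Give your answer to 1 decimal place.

t ≈ 4.8 years

438·e^(0.097t) = 265·e^(0.2023t)
438/265 = e^((0.2023 − 0.097)t) → ln(1.65283) = 0.1053·t
t = 0.50249 / 0.1053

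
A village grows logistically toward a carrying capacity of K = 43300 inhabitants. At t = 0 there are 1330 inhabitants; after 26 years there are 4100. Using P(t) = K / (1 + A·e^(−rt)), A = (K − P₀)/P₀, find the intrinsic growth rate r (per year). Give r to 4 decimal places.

A = (43300 − 1330)/1330 = 31.55639
4100 = 43300/(1 + 31.55639·e^(−r·26)) → e^(−26r) = (10.56098 − 1)/31.55639 = 0.302981
r = −ln(0.302981)/26 = 1.19409/26

r ≈ 0.0459 per year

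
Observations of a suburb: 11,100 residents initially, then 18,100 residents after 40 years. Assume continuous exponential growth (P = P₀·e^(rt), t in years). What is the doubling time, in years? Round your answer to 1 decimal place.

doubling time ≈ 56.7 years

r = ln(18100/11100) / 40 = ln(1.63063) / 40 ≈ 0.012224 per year
doubling time = ln 2 / |r| = 0.69315 / 0.012224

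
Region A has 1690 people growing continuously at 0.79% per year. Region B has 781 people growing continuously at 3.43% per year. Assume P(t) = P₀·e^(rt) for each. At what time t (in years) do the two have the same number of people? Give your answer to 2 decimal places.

1690·e^(0.0079t) = 781·e^(0.0343t)
1690/781 = e^((0.0343 − 0.0079)t) → ln(2.16389) = 0.0264·t
t = 0.77191 / 0.0264

t ≈ 29.24 years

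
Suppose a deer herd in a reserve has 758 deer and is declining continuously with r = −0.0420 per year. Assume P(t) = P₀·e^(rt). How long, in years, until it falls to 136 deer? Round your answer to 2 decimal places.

136 = 758 · e^(-0.042·t)
t = ln(136/758) / -0.042 = ln(0.17942) / -0.042 = -1.71803 / -0.042

t ≈ 40.91 years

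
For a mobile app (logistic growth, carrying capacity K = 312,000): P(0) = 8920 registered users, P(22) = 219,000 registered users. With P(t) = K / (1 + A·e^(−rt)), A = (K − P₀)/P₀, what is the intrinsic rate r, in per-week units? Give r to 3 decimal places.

A = (312000 − 8920)/8920 = 33.97758
219000 = 312000/(1 + 33.97758·e^(−r·22)) → e^(−22r) = (1.42466 − 1)/33.97758 = 0.012498
r = −ln(0.012498)/22 = 4.38217/22

r ≈ 0.199 per week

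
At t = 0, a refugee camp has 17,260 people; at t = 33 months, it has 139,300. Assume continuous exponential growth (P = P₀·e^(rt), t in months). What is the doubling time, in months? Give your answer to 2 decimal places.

doubling time ≈ 10.95 months

r = ln(139300/17260) / 33 = ln(8.07068) / 33 ≈ 0.06328 per month
doubling time = ln 2 / |r| = 0.69315 / 0.06328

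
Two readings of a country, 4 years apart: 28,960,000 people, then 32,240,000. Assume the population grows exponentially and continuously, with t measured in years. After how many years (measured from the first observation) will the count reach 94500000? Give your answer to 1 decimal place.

t ≈ 44.1 years

r = ln(32240000/28960000) / 4 ≈ 0.026823 per year
t = ln(94500000/28960000) / r = 1.18268 / 0.026823 ≈ 44.092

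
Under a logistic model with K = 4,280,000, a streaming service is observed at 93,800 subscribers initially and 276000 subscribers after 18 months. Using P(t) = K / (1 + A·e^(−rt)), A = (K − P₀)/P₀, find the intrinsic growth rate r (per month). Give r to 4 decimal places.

r ≈ 0.0624 per month

A = (4280000 − 93800)/93800 = 44.629
276000 = 4280000/(1 + 44.629·e^(−r·18)) → e^(−18r) = (15.50725 − 1)/44.629 = 0.325063
r = −ln(0.325063)/18 = 1.12374/18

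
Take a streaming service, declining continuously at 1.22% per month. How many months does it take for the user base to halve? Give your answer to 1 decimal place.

half-life = ln(2) / |r| = 0.69315 / 0.0122

half-life ≈ 56.8 months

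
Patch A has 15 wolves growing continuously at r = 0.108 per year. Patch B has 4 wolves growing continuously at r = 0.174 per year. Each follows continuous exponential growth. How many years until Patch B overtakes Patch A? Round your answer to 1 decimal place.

15·e^(0.108t) = 4·e^(0.174t)
15/4 = e^((0.174 − 0.108)t) → ln(3.75) = 0.066·t
t = 1.32176 / 0.066

t ≈ 20.0 years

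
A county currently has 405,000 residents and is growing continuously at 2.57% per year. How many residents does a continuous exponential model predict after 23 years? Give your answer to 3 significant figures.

P(23) = 405000 · e^(0.0257·23) = 405000 · e^(0.5911)
= 405000 · 1.80597 ≈ 731419.43

≈ 731,000 residents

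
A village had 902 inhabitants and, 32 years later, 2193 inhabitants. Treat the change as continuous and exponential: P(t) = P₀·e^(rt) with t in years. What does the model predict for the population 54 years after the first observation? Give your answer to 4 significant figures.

≈ 4,039 inhabitants

r = ln(2193/902) / 32 ≈ 0.027763 per year
P(54) = 902 · e^(0.027763·54) = 902 · 4.47808 ≈ 4039.23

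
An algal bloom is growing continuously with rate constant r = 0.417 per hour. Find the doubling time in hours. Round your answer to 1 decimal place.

doubling time ≈ 1.7 hours

doubling time = ln(2) / |r| = 0.69315 / 0.417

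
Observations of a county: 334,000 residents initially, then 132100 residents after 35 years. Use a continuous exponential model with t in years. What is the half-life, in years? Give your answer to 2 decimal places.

r = ln(132100/334000) / 35 = ln(0.39551) / 35 ≈ -0.026502 per year
half-life = ln 2 / |r| = 0.69315 / 0.026502

half-life ≈ 26.15 years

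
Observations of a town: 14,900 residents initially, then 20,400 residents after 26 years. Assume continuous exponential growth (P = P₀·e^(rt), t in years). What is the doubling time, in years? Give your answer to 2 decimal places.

doubling time ≈ 57.36 years

r = ln(20400/14900) / 26 = ln(1.36913) / 26 ≈ 0.012084 per year
doubling time = ln 2 / |r| = 0.69315 / 0.012084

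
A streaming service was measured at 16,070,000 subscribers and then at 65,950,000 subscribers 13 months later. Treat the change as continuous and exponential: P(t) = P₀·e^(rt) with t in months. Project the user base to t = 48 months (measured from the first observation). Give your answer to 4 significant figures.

≈ 2,952,000,000 subscribers

r = ln(65950000/16070000) / 13 ≈ 0.108611 per month
P(48) = 16070000 · e^(0.108611·48) = 16070000 · 183.70421 ≈ 2952126596.79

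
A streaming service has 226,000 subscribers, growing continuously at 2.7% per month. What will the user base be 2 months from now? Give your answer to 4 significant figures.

≈ 238,500 subscribers

P(2) = 226000 · e^(0.027·2) = 226000 · e^(0.054)
= 226000 · 1.05548 ≈ 238539.52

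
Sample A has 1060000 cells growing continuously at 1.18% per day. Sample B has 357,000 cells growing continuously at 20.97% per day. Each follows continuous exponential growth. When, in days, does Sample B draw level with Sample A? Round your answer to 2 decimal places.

1060000·e^(0.0118t) = 357000·e^(0.2097t)
1060000/357000 = e^((0.2097 − 0.0118)t) → ln(2.96919) = 0.1979·t
t = 1.08829 / 0.1979

t ≈ 5.50 days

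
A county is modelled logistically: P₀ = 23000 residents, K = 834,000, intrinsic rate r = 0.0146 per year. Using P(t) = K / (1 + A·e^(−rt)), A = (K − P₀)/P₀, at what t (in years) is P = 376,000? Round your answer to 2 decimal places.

A = (834000 − 23000)/23000 = 35.26087
376000 = 834000/(1 + 35.26087·e^(−0.0146t)) → 1 + 35.26087·e^(−0.0146t) = 2.21809
e^(−0.0146t) = 0.034545 → t = ln(28.94779)/0.0146 = 3.36549/0.0146

t ≈ 230.51 years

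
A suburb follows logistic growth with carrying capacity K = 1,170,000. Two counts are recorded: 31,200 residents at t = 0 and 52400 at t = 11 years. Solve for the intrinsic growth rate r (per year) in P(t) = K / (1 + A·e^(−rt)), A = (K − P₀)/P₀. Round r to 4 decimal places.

r ≈ 0.0488 per year

A = (1170000 − 31200)/31200 = 36.5
52400 = 1170000/(1 + 36.5·e^(−r·11)) → e^(−11r) = (22.32824 − 1)/36.5 = 0.584335
r = −ln(0.584335)/11 = 0.53728/11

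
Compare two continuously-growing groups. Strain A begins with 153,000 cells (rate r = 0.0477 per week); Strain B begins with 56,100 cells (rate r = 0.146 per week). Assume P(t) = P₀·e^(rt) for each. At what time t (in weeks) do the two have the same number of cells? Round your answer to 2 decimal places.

t ≈ 10.21 weeks

153000·e^(0.0477t) = 56100·e^(0.146t)
153000/56100 = e^((0.146 − 0.0477)t) → ln(2.72727) = 0.0983·t
t = 1.0033 / 0.0983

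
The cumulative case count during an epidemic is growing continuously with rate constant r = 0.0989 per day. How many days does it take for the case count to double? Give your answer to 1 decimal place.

doubling time ≈ 7.0 days

doubling time = ln(2) / |r| = 0.69315 / 0.0989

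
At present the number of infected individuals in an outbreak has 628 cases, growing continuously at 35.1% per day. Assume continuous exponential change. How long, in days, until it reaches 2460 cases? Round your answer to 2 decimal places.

t ≈ 3.89 days

2460 = 628 · e^(0.351·t)
t = ln(2460/628) / 0.351 = ln(3.9172) / 0.351 = 1.36538 / 0.351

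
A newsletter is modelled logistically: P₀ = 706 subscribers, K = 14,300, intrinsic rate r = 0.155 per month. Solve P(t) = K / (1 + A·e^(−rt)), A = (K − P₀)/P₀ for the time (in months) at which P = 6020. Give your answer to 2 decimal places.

t ≈ 17.03 months

A = (14300 − 706)/706 = 19.25496
6020 = 14300/(1 + 19.25496·e^(−0.155t)) → 1 + 19.25496·e^(−0.155t) = 2.37542
e^(−0.155t) = 0.071432 → t = ln(13.99938)/0.155 = 2.63901/0.155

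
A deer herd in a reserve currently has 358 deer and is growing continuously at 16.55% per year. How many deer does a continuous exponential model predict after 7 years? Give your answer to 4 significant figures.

P(7) = 358 · e^(0.1655·7) = 358 · e^(1.1585)
= 358 · 3.18515 ≈ 1140.28

≈ 1,140 deer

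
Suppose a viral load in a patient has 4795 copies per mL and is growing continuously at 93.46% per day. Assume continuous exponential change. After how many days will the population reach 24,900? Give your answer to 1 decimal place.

24900 = 4795 · e^(0.9346·t)
t = ln(24900/4795) / 0.9346 = ln(5.19291) / 0.9346 = 1.64729 / 0.9346

t ≈ 1.8 days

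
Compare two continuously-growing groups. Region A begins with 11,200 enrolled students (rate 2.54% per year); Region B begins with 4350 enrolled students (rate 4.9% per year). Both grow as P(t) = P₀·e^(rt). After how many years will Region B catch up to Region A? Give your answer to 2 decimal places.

t ≈ 40.07 years

11200·e^(0.0254t) = 4350·e^(0.049t)
11200/4350 = e^((0.049 − 0.0254)t) → ln(2.57471) = 0.0236·t
t = 0.94574 / 0.0236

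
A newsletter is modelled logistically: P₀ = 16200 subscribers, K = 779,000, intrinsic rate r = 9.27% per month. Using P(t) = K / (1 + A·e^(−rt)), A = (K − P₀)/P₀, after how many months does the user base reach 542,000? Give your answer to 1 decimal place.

t ≈ 50.5 months

A = (779000 − 16200)/16200 = 47.08642
542000 = 779000/(1 + 47.08642·e^(−0.0927t)) → 1 + 47.08642·e^(−0.0927t) = 1.43727
e^(−0.0927t) = 0.009287 → t = ln(107.68287)/0.0927 = 4.67919/0.0927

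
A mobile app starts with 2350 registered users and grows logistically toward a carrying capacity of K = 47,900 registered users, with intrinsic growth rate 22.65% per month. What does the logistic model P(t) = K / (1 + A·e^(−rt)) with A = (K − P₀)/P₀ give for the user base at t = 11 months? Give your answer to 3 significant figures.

A = (47900 − 2350)/2350 = 19.38298
P(11) = 47900 / (1 + 19.38298·e^(−0.2265·11)) = 47900 / (1 + 19.38298·0.082786)
= 47900 / 2.60463 ≈ 18390.3

≈ 18,400 registered users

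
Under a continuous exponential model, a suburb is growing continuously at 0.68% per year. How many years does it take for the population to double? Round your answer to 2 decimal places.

doubling time ≈ 101.93 years

doubling time = ln(2) / |r| = 0.69315 / 0.0068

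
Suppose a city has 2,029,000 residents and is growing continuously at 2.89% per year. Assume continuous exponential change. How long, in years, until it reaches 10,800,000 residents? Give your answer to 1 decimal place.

t ≈ 57.9 years

10800000 = 2029000 · e^(0.0289·t)
t = ln(10800000/2029000) / 0.0289 = ln(5.32282) / 0.0289 = 1.672 / 0.0289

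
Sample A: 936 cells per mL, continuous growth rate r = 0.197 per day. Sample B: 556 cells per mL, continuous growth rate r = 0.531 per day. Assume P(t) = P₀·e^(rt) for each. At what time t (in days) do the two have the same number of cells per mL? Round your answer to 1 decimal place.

936·e^(0.197t) = 556·e^(0.531t)
936/556 = e^((0.531 − 0.197)t) → ln(1.68345) = 0.334·t
t = 0.52085 / 0.334

t ≈ 1.6 days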